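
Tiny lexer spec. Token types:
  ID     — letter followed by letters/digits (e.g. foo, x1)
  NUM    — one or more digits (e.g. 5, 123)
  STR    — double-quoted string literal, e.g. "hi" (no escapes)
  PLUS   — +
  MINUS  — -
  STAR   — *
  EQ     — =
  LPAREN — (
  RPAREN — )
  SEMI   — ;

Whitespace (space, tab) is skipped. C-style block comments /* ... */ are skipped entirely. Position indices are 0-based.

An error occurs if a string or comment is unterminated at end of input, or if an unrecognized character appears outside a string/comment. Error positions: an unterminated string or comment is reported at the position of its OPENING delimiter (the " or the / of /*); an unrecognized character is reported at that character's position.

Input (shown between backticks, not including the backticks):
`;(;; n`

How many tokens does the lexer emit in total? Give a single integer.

pos=0: emit SEMI ';'
pos=1: emit LPAREN '('
pos=2: emit SEMI ';'
pos=3: emit SEMI ';'
pos=5: emit ID 'n' (now at pos=6)
DONE. 5 tokens: [SEMI, LPAREN, SEMI, SEMI, ID]

Answer: 5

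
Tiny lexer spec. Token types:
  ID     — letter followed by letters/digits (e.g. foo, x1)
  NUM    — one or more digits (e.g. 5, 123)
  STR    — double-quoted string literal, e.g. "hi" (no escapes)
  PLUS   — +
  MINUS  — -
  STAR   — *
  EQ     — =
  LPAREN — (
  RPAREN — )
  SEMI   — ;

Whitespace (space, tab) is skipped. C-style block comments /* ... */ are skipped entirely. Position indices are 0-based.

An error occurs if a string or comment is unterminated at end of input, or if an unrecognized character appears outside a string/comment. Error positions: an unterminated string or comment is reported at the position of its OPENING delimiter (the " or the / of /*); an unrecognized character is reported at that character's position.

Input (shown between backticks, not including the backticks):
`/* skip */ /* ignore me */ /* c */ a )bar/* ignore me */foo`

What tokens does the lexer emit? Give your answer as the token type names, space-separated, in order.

Answer: ID RPAREN ID ID

Derivation:
pos=0: enter COMMENT mode (saw '/*')
exit COMMENT mode (now at pos=10)
pos=11: enter COMMENT mode (saw '/*')
exit COMMENT mode (now at pos=26)
pos=27: enter COMMENT mode (saw '/*')
exit COMMENT mode (now at pos=34)
pos=35: emit ID 'a' (now at pos=36)
pos=37: emit RPAREN ')'
pos=38: emit ID 'bar' (now at pos=41)
pos=41: enter COMMENT mode (saw '/*')
exit COMMENT mode (now at pos=56)
pos=56: emit ID 'foo' (now at pos=59)
DONE. 4 tokens: [ID, RPAREN, ID, ID]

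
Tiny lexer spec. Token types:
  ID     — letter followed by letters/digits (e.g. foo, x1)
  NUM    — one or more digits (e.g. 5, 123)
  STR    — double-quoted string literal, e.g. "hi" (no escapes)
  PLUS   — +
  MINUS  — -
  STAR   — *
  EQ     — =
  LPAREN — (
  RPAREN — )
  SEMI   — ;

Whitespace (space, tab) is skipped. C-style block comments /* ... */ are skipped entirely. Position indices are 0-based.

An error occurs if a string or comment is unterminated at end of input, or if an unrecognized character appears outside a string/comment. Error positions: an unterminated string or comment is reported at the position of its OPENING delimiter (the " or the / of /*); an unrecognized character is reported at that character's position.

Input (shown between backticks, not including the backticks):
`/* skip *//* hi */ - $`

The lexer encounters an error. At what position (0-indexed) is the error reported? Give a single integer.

Answer: 21

Derivation:
pos=0: enter COMMENT mode (saw '/*')
exit COMMENT mode (now at pos=10)
pos=10: enter COMMENT mode (saw '/*')
exit COMMENT mode (now at pos=18)
pos=19: emit MINUS '-'
pos=21: ERROR — unrecognized char '$'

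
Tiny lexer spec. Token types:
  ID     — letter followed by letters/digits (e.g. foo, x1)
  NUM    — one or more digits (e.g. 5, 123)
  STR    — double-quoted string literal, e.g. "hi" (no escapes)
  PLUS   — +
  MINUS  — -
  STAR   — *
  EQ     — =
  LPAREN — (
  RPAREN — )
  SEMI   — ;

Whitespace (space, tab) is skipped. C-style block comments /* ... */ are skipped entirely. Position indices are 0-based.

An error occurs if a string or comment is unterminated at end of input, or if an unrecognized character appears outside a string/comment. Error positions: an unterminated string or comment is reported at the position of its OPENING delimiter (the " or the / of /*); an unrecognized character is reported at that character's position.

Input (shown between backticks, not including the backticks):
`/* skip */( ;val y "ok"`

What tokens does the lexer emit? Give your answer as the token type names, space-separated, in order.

pos=0: enter COMMENT mode (saw '/*')
exit COMMENT mode (now at pos=10)
pos=10: emit LPAREN '('
pos=12: emit SEMI ';'
pos=13: emit ID 'val' (now at pos=16)
pos=17: emit ID 'y' (now at pos=18)
pos=19: enter STRING mode
pos=19: emit STR "ok" (now at pos=23)
DONE. 5 tokens: [LPAREN, SEMI, ID, ID, STR]

Answer: LPAREN SEMI ID ID STR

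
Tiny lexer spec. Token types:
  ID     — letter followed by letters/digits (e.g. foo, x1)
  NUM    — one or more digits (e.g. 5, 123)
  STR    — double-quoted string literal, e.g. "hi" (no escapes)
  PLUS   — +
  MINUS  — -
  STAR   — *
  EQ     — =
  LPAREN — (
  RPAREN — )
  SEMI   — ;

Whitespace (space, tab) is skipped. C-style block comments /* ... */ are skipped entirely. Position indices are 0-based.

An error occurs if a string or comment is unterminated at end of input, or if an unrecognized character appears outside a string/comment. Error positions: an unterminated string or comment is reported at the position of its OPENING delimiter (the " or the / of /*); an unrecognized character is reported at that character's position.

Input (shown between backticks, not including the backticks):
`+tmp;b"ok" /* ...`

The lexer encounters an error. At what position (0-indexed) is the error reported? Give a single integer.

Answer: 11

Derivation:
pos=0: emit PLUS '+'
pos=1: emit ID 'tmp' (now at pos=4)
pos=4: emit SEMI ';'
pos=5: emit ID 'b' (now at pos=6)
pos=6: enter STRING mode
pos=6: emit STR "ok" (now at pos=10)
pos=11: enter COMMENT mode (saw '/*')
pos=11: ERROR — unterminated comment (reached EOF)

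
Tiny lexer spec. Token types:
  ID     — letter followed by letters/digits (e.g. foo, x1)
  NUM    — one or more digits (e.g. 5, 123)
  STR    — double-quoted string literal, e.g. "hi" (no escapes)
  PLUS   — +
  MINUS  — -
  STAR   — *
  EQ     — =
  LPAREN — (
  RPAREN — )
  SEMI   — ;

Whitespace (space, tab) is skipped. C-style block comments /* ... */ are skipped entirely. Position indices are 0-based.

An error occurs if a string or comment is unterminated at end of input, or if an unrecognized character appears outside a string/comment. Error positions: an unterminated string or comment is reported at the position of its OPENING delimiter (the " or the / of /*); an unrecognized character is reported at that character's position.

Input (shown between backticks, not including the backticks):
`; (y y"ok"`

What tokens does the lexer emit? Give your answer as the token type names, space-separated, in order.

Answer: SEMI LPAREN ID ID STR

Derivation:
pos=0: emit SEMI ';'
pos=2: emit LPAREN '('
pos=3: emit ID 'y' (now at pos=4)
pos=5: emit ID 'y' (now at pos=6)
pos=6: enter STRING mode
pos=6: emit STR "ok" (now at pos=10)
DONE. 5 tokens: [SEMI, LPAREN, ID, ID, STR]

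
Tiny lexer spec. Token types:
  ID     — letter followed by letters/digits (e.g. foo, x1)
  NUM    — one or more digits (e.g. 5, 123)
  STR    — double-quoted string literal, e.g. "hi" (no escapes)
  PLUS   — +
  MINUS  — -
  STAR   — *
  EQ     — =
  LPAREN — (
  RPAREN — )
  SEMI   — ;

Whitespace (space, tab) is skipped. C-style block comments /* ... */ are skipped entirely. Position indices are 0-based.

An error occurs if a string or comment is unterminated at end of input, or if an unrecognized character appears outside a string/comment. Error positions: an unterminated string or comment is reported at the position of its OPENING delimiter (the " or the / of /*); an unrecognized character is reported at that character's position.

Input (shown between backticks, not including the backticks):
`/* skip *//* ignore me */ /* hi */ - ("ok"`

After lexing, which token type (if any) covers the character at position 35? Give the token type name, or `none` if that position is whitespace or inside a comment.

pos=0: enter COMMENT mode (saw '/*')
exit COMMENT mode (now at pos=10)
pos=10: enter COMMENT mode (saw '/*')
exit COMMENT mode (now at pos=25)
pos=26: enter COMMENT mode (saw '/*')
exit COMMENT mode (now at pos=34)
pos=35: emit MINUS '-'
pos=37: emit LPAREN '('
pos=38: enter STRING mode
pos=38: emit STR "ok" (now at pos=42)
DONE. 3 tokens: [MINUS, LPAREN, STR]
Position 35: char is '-' -> MINUS

Answer: MINUS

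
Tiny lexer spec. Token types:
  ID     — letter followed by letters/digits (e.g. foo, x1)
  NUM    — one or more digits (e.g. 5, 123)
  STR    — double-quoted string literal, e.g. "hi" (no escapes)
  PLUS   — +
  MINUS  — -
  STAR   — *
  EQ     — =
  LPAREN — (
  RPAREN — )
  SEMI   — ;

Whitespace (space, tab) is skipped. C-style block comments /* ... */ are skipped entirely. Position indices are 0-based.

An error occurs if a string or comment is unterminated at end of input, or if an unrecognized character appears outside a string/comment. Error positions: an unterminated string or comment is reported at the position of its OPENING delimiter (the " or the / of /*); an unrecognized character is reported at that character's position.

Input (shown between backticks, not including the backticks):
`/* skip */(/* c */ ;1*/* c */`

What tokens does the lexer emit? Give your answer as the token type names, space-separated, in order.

pos=0: enter COMMENT mode (saw '/*')
exit COMMENT mode (now at pos=10)
pos=10: emit LPAREN '('
pos=11: enter COMMENT mode (saw '/*')
exit COMMENT mode (now at pos=18)
pos=19: emit SEMI ';'
pos=20: emit NUM '1' (now at pos=21)
pos=21: emit STAR '*'
pos=22: enter COMMENT mode (saw '/*')
exit COMMENT mode (now at pos=29)
DONE. 4 tokens: [LPAREN, SEMI, NUM, STAR]

Answer: LPAREN SEMI NUM STAR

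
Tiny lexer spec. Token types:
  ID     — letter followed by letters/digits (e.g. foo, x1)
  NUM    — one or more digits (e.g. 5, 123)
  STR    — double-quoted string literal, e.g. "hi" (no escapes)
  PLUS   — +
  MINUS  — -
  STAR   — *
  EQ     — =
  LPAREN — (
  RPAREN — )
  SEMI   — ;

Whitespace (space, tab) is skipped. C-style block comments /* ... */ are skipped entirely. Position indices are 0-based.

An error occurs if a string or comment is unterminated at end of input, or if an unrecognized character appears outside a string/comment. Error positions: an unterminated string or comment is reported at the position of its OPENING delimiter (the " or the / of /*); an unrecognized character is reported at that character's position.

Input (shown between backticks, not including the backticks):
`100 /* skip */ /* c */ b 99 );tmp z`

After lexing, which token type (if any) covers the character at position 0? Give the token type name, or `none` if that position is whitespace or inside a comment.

pos=0: emit NUM '100' (now at pos=3)
pos=4: enter COMMENT mode (saw '/*')
exit COMMENT mode (now at pos=14)
pos=15: enter COMMENT mode (saw '/*')
exit COMMENT mode (now at pos=22)
pos=23: emit ID 'b' (now at pos=24)
pos=25: emit NUM '99' (now at pos=27)
pos=28: emit RPAREN ')'
pos=29: emit SEMI ';'
pos=30: emit ID 'tmp' (now at pos=33)
pos=34: emit ID 'z' (now at pos=35)
DONE. 7 tokens: [NUM, ID, NUM, RPAREN, SEMI, ID, ID]
Position 0: char is '1' -> NUM

Answer: NUM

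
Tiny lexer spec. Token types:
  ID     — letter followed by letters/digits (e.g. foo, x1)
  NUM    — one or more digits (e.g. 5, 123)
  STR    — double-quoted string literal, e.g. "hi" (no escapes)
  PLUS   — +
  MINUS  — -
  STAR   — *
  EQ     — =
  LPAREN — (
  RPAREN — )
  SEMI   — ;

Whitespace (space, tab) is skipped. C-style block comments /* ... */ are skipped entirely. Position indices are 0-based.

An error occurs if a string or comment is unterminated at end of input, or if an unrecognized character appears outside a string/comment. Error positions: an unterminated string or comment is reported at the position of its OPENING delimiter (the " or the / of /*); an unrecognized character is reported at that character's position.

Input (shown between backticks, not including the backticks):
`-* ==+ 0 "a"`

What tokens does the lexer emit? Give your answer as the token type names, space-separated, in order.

pos=0: emit MINUS '-'
pos=1: emit STAR '*'
pos=3: emit EQ '='
pos=4: emit EQ '='
pos=5: emit PLUS '+'
pos=7: emit NUM '0' (now at pos=8)
pos=9: enter STRING mode
pos=9: emit STR "a" (now at pos=12)
DONE. 7 tokens: [MINUS, STAR, EQ, EQ, PLUS, NUM, STR]

Answer: MINUS STAR EQ EQ PLUS NUM STR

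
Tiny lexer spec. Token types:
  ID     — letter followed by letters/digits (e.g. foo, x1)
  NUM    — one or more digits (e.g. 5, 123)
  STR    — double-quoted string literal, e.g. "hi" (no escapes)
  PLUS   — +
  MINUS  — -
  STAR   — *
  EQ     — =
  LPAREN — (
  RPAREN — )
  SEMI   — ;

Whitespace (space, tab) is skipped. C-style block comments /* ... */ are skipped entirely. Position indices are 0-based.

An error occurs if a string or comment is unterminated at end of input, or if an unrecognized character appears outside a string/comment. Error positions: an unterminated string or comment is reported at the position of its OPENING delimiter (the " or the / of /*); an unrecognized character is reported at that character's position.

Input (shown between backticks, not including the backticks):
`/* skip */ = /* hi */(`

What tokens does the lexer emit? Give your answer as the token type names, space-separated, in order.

Answer: EQ LPAREN

Derivation:
pos=0: enter COMMENT mode (saw '/*')
exit COMMENT mode (now at pos=10)
pos=11: emit EQ '='
pos=13: enter COMMENT mode (saw '/*')
exit COMMENT mode (now at pos=21)
pos=21: emit LPAREN '('
DONE. 2 tokens: [EQ, LPAREN]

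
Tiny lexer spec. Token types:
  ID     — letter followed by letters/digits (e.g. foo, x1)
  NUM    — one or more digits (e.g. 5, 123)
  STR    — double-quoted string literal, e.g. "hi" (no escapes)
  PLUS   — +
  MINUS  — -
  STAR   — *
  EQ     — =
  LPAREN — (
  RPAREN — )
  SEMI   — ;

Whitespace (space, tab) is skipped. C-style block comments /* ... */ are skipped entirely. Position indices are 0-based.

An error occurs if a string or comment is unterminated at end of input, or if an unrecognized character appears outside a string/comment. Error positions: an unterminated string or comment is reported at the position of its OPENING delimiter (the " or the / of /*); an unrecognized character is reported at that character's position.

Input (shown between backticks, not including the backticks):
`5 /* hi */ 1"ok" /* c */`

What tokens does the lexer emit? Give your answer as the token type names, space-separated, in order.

Answer: NUM NUM STR

Derivation:
pos=0: emit NUM '5' (now at pos=1)
pos=2: enter COMMENT mode (saw '/*')
exit COMMENT mode (now at pos=10)
pos=11: emit NUM '1' (now at pos=12)
pos=12: enter STRING mode
pos=12: emit STR "ok" (now at pos=16)
pos=17: enter COMMENT mode (saw '/*')
exit COMMENT mode (now at pos=24)
DONE. 3 tokens: [NUM, NUM, STR]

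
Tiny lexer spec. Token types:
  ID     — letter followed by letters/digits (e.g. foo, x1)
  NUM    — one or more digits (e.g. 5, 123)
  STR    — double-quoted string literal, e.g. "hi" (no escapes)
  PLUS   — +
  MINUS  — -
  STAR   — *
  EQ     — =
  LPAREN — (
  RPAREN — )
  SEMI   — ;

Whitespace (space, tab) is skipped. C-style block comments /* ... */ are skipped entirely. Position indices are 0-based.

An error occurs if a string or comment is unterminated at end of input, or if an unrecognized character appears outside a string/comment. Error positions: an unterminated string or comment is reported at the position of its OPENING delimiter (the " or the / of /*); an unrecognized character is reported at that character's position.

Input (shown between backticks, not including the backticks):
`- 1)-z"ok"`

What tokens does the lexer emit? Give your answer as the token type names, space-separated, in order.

pos=0: emit MINUS '-'
pos=2: emit NUM '1' (now at pos=3)
pos=3: emit RPAREN ')'
pos=4: emit MINUS '-'
pos=5: emit ID 'z' (now at pos=6)
pos=6: enter STRING mode
pos=6: emit STR "ok" (now at pos=10)
DONE. 6 tokens: [MINUS, NUM, RPAREN, MINUS, ID, STR]

Answer: MINUS NUM RPAREN MINUS ID STR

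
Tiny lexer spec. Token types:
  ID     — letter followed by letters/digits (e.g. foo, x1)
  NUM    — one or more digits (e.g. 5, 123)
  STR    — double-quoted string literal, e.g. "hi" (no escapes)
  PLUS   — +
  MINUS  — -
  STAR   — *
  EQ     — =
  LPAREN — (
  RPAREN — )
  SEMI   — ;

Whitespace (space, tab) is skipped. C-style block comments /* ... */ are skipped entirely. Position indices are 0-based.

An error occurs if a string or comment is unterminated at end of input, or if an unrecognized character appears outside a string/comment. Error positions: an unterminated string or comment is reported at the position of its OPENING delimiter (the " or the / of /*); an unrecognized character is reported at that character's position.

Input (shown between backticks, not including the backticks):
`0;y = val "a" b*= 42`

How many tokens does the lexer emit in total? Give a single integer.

pos=0: emit NUM '0' (now at pos=1)
pos=1: emit SEMI ';'
pos=2: emit ID 'y' (now at pos=3)
pos=4: emit EQ '='
pos=6: emit ID 'val' (now at pos=9)
pos=10: enter STRING mode
pos=10: emit STR "a" (now at pos=13)
pos=14: emit ID 'b' (now at pos=15)
pos=15: emit STAR '*'
pos=16: emit EQ '='
pos=18: emit NUM '42' (now at pos=20)
DONE. 10 tokens: [NUM, SEMI, ID, EQ, ID, STR, ID, STAR, EQ, NUM]

Answer: 10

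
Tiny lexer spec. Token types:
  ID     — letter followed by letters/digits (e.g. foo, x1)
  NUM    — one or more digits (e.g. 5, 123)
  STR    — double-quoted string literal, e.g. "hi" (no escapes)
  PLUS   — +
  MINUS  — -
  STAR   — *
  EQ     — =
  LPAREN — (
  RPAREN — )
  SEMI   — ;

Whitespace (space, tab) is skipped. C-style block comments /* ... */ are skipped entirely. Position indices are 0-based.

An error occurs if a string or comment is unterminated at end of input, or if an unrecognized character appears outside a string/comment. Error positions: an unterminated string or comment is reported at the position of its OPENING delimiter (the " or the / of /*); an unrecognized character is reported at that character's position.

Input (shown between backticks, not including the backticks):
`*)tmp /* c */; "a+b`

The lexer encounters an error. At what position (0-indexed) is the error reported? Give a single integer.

pos=0: emit STAR '*'
pos=1: emit RPAREN ')'
pos=2: emit ID 'tmp' (now at pos=5)
pos=6: enter COMMENT mode (saw '/*')
exit COMMENT mode (now at pos=13)
pos=13: emit SEMI ';'
pos=15: enter STRING mode
pos=15: ERROR — unterminated string

Answer: 15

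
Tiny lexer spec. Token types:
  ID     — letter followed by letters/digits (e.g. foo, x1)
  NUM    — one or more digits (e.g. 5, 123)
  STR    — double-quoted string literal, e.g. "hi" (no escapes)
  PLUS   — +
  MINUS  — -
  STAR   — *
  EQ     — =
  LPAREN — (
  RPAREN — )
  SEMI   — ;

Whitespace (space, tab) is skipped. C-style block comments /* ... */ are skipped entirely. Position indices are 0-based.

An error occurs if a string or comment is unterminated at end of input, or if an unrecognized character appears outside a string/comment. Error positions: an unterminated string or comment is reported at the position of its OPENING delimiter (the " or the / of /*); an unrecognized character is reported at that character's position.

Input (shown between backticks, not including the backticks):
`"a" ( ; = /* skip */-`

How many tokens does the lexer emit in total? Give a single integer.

Answer: 5

Derivation:
pos=0: enter STRING mode
pos=0: emit STR "a" (now at pos=3)
pos=4: emit LPAREN '('
pos=6: emit SEMI ';'
pos=8: emit EQ '='
pos=10: enter COMMENT mode (saw '/*')
exit COMMENT mode (now at pos=20)
pos=20: emit MINUS '-'
DONE. 5 tokens: [STR, LPAREN, SEMI, EQ, MINUS]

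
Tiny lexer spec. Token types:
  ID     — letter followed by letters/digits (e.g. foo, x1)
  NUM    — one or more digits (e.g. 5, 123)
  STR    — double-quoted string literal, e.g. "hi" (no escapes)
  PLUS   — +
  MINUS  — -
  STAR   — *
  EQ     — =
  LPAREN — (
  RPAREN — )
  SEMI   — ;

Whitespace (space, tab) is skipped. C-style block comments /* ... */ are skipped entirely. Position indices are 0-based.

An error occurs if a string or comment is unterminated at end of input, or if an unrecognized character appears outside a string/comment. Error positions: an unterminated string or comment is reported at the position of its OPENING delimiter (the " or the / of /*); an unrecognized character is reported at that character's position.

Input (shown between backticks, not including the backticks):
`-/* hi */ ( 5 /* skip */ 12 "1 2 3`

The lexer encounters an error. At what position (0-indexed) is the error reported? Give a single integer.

Answer: 28

Derivation:
pos=0: emit MINUS '-'
pos=1: enter COMMENT mode (saw '/*')
exit COMMENT mode (now at pos=9)
pos=10: emit LPAREN '('
pos=12: emit NUM '5' (now at pos=13)
pos=14: enter COMMENT mode (saw '/*')
exit COMMENT mode (now at pos=24)
pos=25: emit NUM '12' (now at pos=27)
pos=28: enter STRING mode
pos=28: ERROR — unterminated string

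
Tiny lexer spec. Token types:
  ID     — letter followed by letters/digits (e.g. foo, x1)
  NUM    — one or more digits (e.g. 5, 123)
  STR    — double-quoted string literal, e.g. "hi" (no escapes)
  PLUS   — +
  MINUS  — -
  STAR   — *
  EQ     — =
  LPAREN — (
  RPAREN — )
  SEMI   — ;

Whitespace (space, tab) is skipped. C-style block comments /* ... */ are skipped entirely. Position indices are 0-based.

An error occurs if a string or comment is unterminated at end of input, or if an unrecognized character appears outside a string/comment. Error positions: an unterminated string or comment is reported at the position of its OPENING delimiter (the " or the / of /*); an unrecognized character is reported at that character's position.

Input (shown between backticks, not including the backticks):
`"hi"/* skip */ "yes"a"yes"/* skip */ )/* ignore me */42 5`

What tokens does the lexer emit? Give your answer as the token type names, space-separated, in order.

Answer: STR STR ID STR RPAREN NUM NUM

Derivation:
pos=0: enter STRING mode
pos=0: emit STR "hi" (now at pos=4)
pos=4: enter COMMENT mode (saw '/*')
exit COMMENT mode (now at pos=14)
pos=15: enter STRING mode
pos=15: emit STR "yes" (now at pos=20)
pos=20: emit ID 'a' (now at pos=21)
pos=21: enter STRING mode
pos=21: emit STR "yes" (now at pos=26)
pos=26: enter COMMENT mode (saw '/*')
exit COMMENT mode (now at pos=36)
pos=37: emit RPAREN ')'
pos=38: enter COMMENT mode (saw '/*')
exit COMMENT mode (now at pos=53)
pos=53: emit NUM '42' (now at pos=55)
pos=56: emit NUM '5' (now at pos=57)
DONE. 7 tokens: [STR, STR, ID, STR, RPAREN, NUM, NUM]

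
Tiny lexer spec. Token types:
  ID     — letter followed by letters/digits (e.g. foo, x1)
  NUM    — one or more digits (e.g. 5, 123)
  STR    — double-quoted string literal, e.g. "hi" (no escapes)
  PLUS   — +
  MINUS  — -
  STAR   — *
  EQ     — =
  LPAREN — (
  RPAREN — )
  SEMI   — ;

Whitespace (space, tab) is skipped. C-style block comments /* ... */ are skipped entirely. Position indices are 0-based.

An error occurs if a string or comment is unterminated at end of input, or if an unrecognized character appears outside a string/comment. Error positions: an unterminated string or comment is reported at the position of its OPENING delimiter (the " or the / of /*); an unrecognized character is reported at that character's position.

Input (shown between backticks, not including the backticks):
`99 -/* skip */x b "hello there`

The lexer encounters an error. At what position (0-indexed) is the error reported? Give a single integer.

Answer: 18

Derivation:
pos=0: emit NUM '99' (now at pos=2)
pos=3: emit MINUS '-'
pos=4: enter COMMENT mode (saw '/*')
exit COMMENT mode (now at pos=14)
pos=14: emit ID 'x' (now at pos=15)
pos=16: emit ID 'b' (now at pos=17)
pos=18: enter STRING mode
pos=18: ERROR — unterminated string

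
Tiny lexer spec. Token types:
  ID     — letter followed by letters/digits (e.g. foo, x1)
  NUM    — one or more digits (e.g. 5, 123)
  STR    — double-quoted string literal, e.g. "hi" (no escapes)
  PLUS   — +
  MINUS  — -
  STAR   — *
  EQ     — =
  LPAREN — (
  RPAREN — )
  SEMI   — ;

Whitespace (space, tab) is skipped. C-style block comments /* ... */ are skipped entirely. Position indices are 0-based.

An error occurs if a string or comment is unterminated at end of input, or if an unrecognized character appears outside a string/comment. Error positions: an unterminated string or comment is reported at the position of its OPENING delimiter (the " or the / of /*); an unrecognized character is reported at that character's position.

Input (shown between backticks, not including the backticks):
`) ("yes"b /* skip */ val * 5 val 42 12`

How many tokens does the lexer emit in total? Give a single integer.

pos=0: emit RPAREN ')'
pos=2: emit LPAREN '('
pos=3: enter STRING mode
pos=3: emit STR "yes" (now at pos=8)
pos=8: emit ID 'b' (now at pos=9)
pos=10: enter COMMENT mode (saw '/*')
exit COMMENT mode (now at pos=20)
pos=21: emit ID 'val' (now at pos=24)
pos=25: emit STAR '*'
pos=27: emit NUM '5' (now at pos=28)
pos=29: emit ID 'val' (now at pos=32)
pos=33: emit NUM '42' (now at pos=35)
pos=36: emit NUM '12' (now at pos=38)
DONE. 10 tokens: [RPAREN, LPAREN, STR, ID, ID, STAR, NUM, ID, NUM, NUM]

Answer: 10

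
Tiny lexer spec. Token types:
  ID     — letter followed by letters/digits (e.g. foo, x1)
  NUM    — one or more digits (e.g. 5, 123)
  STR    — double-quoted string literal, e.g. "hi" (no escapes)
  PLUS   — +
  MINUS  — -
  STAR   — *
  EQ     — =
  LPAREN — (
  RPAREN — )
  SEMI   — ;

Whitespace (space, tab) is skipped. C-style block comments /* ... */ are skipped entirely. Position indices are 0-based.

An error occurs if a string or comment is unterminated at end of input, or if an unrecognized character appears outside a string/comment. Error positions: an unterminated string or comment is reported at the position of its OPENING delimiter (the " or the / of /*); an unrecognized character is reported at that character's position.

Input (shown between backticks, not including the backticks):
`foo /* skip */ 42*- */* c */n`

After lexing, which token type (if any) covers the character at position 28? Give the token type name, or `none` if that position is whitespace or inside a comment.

Answer: ID

Derivation:
pos=0: emit ID 'foo' (now at pos=3)
pos=4: enter COMMENT mode (saw '/*')
exit COMMENT mode (now at pos=14)
pos=15: emit NUM '42' (now at pos=17)
pos=17: emit STAR '*'
pos=18: emit MINUS '-'
pos=20: emit STAR '*'
pos=21: enter COMMENT mode (saw '/*')
exit COMMENT mode (now at pos=28)
pos=28: emit ID 'n' (now at pos=29)
DONE. 6 tokens: [ID, NUM, STAR, MINUS, STAR, ID]
Position 28: char is 'n' -> ID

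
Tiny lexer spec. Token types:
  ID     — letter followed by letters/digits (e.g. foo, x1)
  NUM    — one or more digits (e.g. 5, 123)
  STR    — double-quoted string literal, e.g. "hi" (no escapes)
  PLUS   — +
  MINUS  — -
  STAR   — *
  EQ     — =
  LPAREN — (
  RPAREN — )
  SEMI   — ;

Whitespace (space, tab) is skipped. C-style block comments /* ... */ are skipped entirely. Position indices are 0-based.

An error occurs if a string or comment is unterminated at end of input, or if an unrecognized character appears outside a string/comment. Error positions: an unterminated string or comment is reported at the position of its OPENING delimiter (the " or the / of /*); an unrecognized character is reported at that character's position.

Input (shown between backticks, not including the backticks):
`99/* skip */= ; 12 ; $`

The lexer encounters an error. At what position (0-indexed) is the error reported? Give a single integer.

pos=0: emit NUM '99' (now at pos=2)
pos=2: enter COMMENT mode (saw '/*')
exit COMMENT mode (now at pos=12)
pos=12: emit EQ '='
pos=14: emit SEMI ';'
pos=16: emit NUM '12' (now at pos=18)
pos=19: emit SEMI ';'
pos=21: ERROR — unrecognized char '$'

Answer: 21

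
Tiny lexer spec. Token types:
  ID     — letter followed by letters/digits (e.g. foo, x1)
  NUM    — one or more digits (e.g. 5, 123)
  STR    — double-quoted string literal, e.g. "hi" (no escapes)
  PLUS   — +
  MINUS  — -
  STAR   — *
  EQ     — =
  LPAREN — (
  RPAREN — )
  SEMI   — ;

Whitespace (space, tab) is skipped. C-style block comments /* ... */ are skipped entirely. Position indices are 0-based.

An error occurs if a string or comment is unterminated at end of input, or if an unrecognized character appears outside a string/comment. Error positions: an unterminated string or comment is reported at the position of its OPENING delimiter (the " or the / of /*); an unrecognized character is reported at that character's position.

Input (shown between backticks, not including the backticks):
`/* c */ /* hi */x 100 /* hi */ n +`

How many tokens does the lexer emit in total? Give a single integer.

Answer: 4

Derivation:
pos=0: enter COMMENT mode (saw '/*')
exit COMMENT mode (now at pos=7)
pos=8: enter COMMENT mode (saw '/*')
exit COMMENT mode (now at pos=16)
pos=16: emit ID 'x' (now at pos=17)
pos=18: emit NUM '100' (now at pos=21)
pos=22: enter COMMENT mode (saw '/*')
exit COMMENT mode (now at pos=30)
pos=31: emit ID 'n' (now at pos=32)
pos=33: emit PLUS '+'
DONE. 4 tokens: [ID, NUM, ID, PLUS]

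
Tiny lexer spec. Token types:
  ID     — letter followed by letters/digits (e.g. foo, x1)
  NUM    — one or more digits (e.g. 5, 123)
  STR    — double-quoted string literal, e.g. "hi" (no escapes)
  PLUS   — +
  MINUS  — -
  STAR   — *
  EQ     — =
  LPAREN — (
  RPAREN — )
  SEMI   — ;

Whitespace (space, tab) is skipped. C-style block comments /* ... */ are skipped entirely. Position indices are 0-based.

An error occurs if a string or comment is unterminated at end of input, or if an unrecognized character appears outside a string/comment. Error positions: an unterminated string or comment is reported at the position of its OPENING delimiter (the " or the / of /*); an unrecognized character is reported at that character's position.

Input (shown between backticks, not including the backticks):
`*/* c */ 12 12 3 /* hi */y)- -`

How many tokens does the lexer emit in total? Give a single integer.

pos=0: emit STAR '*'
pos=1: enter COMMENT mode (saw '/*')
exit COMMENT mode (now at pos=8)
pos=9: emit NUM '12' (now at pos=11)
pos=12: emit NUM '12' (now at pos=14)
pos=15: emit NUM '3' (now at pos=16)
pos=17: enter COMMENT mode (saw '/*')
exit COMMENT mode (now at pos=25)
pos=25: emit ID 'y' (now at pos=26)
pos=26: emit RPAREN ')'
pos=27: emit MINUS '-'
pos=29: emit MINUS '-'
DONE. 8 tokens: [STAR, NUM, NUM, NUM, ID, RPAREN, MINUS, MINUS]

Answer: 8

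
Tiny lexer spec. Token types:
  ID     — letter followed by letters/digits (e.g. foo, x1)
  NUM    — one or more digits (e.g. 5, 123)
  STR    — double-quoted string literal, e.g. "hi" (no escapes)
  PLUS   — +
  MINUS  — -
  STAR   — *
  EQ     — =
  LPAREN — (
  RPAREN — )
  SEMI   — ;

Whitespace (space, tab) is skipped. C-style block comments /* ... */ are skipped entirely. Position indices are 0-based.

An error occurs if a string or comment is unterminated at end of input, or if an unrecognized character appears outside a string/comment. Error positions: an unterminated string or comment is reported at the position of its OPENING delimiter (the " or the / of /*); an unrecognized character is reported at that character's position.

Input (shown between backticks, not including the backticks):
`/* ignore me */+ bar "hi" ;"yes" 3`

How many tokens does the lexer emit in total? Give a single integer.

Answer: 6

Derivation:
pos=0: enter COMMENT mode (saw '/*')
exit COMMENT mode (now at pos=15)
pos=15: emit PLUS '+'
pos=17: emit ID 'bar' (now at pos=20)
pos=21: enter STRING mode
pos=21: emit STR "hi" (now at pos=25)
pos=26: emit SEMI ';'
pos=27: enter STRING mode
pos=27: emit STR "yes" (now at pos=32)
pos=33: emit NUM '3' (now at pos=34)
DONE. 6 tokens: [PLUS, ID, STR, SEMI, STR, NUM]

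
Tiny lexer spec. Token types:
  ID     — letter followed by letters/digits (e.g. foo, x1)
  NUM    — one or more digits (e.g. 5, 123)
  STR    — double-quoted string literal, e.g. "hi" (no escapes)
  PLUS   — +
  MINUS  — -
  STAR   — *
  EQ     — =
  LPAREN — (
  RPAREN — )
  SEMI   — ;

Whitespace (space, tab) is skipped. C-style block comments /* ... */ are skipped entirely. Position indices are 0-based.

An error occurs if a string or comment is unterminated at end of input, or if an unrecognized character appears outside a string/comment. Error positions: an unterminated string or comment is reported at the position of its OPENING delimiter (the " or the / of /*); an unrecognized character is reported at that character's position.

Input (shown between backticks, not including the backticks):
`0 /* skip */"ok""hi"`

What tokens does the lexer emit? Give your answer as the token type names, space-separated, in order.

Answer: NUM STR STR

Derivation:
pos=0: emit NUM '0' (now at pos=1)
pos=2: enter COMMENT mode (saw '/*')
exit COMMENT mode (now at pos=12)
pos=12: enter STRING mode
pos=12: emit STR "ok" (now at pos=16)
pos=16: enter STRING mode
pos=16: emit STR "hi" (now at pos=20)
DONE. 3 tokens: [NUM, STR, STR]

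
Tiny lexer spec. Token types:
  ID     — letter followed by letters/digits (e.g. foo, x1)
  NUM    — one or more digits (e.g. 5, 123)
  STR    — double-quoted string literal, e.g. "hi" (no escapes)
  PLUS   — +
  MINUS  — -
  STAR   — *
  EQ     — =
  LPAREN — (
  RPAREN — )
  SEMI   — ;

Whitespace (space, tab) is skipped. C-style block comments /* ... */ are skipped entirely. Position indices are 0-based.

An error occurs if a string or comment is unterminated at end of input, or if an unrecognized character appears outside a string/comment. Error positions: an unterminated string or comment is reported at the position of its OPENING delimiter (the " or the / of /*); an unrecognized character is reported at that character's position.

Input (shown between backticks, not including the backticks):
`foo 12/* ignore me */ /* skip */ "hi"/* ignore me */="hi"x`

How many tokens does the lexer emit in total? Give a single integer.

Answer: 6

Derivation:
pos=0: emit ID 'foo' (now at pos=3)
pos=4: emit NUM '12' (now at pos=6)
pos=6: enter COMMENT mode (saw '/*')
exit COMMENT mode (now at pos=21)
pos=22: enter COMMENT mode (saw '/*')
exit COMMENT mode (now at pos=32)
pos=33: enter STRING mode
pos=33: emit STR "hi" (now at pos=37)
pos=37: enter COMMENT mode (saw '/*')
exit COMMENT mode (now at pos=52)
pos=52: emit EQ '='
pos=53: enter STRING mode
pos=53: emit STR "hi" (now at pos=57)
pos=57: emit ID 'x' (now at pos=58)
DONE. 6 tokens: [ID, NUM, STR, EQ, STR, ID]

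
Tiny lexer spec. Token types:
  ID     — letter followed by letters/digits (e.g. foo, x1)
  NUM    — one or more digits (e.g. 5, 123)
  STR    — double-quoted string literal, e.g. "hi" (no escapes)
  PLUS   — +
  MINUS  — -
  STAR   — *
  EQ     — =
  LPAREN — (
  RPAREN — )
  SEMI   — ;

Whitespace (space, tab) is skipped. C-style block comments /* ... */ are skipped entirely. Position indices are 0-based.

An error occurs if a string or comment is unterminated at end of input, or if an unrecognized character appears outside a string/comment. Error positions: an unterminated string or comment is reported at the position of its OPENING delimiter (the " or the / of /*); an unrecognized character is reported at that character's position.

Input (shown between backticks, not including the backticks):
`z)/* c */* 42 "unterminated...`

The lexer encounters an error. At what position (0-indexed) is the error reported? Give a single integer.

Answer: 14

Derivation:
pos=0: emit ID 'z' (now at pos=1)
pos=1: emit RPAREN ')'
pos=2: enter COMMENT mode (saw '/*')
exit COMMENT mode (now at pos=9)
pos=9: emit STAR '*'
pos=11: emit NUM '42' (now at pos=13)
pos=14: enter STRING mode
pos=14: ERROR — unterminated string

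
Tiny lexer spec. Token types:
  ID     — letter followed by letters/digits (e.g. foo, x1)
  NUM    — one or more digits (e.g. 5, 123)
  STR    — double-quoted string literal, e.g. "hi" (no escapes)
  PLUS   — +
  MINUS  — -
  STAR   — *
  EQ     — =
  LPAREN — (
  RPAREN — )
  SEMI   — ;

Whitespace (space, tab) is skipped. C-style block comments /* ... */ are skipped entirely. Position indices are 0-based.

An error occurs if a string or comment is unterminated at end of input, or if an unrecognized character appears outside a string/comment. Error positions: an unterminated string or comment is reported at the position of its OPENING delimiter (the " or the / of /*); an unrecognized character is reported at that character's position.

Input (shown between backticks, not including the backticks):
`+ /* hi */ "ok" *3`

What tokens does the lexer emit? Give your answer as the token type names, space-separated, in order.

Answer: PLUS STR STAR NUM

Derivation:
pos=0: emit PLUS '+'
pos=2: enter COMMENT mode (saw '/*')
exit COMMENT mode (now at pos=10)
pos=11: enter STRING mode
pos=11: emit STR "ok" (now at pos=15)
pos=16: emit STAR '*'
pos=17: emit NUM '3' (now at pos=18)
DONE. 4 tokens: [PLUS, STR, STAR, NUM]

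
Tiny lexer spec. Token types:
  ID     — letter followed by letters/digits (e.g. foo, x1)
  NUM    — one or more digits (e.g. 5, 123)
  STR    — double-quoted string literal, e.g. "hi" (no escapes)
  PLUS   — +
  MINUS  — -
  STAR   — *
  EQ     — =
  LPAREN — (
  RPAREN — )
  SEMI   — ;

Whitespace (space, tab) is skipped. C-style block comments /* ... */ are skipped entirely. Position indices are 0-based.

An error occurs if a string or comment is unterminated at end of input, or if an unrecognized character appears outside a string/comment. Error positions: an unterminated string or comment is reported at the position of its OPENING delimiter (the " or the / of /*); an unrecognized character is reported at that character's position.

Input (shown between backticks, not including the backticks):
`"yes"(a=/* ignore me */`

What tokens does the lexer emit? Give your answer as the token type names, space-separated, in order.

pos=0: enter STRING mode
pos=0: emit STR "yes" (now at pos=5)
pos=5: emit LPAREN '('
pos=6: emit ID 'a' (now at pos=7)
pos=7: emit EQ '='
pos=8: enter COMMENT mode (saw '/*')
exit COMMENT mode (now at pos=23)
DONE. 4 tokens: [STR, LPAREN, ID, EQ]

Answer: STR LPAREN ID EQ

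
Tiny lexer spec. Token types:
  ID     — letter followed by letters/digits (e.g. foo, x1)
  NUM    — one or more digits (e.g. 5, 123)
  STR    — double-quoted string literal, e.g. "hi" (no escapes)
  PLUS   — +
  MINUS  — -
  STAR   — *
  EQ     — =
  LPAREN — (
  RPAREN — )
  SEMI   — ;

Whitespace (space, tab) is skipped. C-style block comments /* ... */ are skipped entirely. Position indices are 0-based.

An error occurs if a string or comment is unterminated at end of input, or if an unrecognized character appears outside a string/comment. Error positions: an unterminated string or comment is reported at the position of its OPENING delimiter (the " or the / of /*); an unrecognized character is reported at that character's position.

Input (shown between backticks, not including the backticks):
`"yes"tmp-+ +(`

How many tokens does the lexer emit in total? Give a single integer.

Answer: 6

Derivation:
pos=0: enter STRING mode
pos=0: emit STR "yes" (now at pos=5)
pos=5: emit ID 'tmp' (now at pos=8)
pos=8: emit MINUS '-'
pos=9: emit PLUS '+'
pos=11: emit PLUS '+'
pos=12: emit LPAREN '('
DONE. 6 tokens: [STR, ID, MINUS, PLUS, PLUS, LPAREN]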